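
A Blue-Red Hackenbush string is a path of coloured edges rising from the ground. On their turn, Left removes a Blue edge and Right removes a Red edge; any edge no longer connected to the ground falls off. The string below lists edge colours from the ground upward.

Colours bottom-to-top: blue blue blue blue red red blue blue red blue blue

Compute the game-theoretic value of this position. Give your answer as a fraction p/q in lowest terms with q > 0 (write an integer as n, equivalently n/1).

439/128

edge 1 of 11 (blue): { 0 | — } so 1
edge 2 of 11 (blue): { 0; 1 | — } so 2
edge 3 of 11 (blue): { 0; 1; 2 | — } so 3
edge 4 of 11 (blue): { 0; 1; 2; 3 | — } so 4
edge 5 of 11 (red): { 0; 1; 2; 3 | 4 } so 7/2
edge 6 of 11 (red): { 0; 1; 2; 3 | 7/2; 4 } so 13/4
edge 7 of 11 (blue): { 0; 1; 2; 3; 13/4 | 7/2; 4 } so 27/8
edge 8 of 11 (blue): { 0; 1; 2; 3; 13/4; 27/8 | 7/2; 4 } so 55/16
edge 9 of 11 (red): { 0; 1; 2; 3; 13/4; 27/8 | 55/16; 7/2; 4 } so 109/32
edge 10 of 11 (blue): { 0; 1; 2; 3; 13/4; 27/8; 109/32 | 55/16; 7/2; 4 } so 219/64
edge 11 of 11 (blue): { 0; 1; 2; 3; 13/4; 27/8; 109/32; 219/64 | 55/16; 7/2; 4 } so 439/128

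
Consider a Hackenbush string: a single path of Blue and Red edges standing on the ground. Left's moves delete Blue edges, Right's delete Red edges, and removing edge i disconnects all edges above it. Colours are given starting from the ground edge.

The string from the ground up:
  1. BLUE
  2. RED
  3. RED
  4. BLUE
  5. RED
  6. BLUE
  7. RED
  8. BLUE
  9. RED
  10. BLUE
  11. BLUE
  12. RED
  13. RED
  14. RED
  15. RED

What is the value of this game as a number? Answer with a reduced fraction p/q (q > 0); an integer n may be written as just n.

5473/16384

edge 1 of 15 (BLUE): { 0 | — } => 1
edge 2 of 15 (RED): { 0 | 1 } => 1/2
edge 3 of 15 (RED): { 0 | 1/2,1 } => 1/4
edge 4 of 15 (BLUE): { 0,1/4 | 1/2,1 } => 3/8
edge 5 of 15 (RED): { 0,1/4 | 3/8,1/2,1 } => 5/16
edge 6 of 15 (BLUE): { 0,1/4,5/16 | 3/8,1/2,1 } => 11/32
edge 7 of 15 (RED): { 0,1/4,5/16 | 11/32,3/8,1/2,1 } => 21/64
edge 8 of 15 (BLUE): { 0,1/4,5/16,21/64 | 11/32,3/8,1/2,1 } => 43/128
edge 9 of 15 (RED): { 0,1/4,5/16,21/64 | 43/128,11/32,3/8,1/2,1 } => 85/256
edge 10 of 15 (BLUE): { 0,1/4,5/16,21/64,85/256 | 43/128,11/32,3/8,1/2,1 } => 171/512
edge 11 of 15 (BLUE): { 0,1/4,5/16,21/64,85/256,171/512 | 43/128,11/32,3/8,1/2,1 } => 343/1024
edge 12 of 15 (RED): { 0,1/4,5/16,21/64,85/256,171/512 | 343/1024,43/128,11/32,3/8,1/2,1 } => 685/2048
edge 13 of 15 (RED): { 0,1/4,5/16,21/64,85/256,171/512 | 685/2048,343/1024,43/128,11/32,3/8,1/2,1 } => 1369/4096
edge 14 of 15 (RED): { 0,1/4,5/16,21/64,85/256,171/512 | 1369/4096,685/2048,343/1024,43/128,11/32,3/8,1/2,1 } => 2737/8192
edge 15 of 15 (RED): { 0,1/4,5/16,21/64,85/256,171/512 | 2737/8192,1369/4096,685/2048,343/1024,43/128,11/32,3/8,1/2,1 } => 5473/16384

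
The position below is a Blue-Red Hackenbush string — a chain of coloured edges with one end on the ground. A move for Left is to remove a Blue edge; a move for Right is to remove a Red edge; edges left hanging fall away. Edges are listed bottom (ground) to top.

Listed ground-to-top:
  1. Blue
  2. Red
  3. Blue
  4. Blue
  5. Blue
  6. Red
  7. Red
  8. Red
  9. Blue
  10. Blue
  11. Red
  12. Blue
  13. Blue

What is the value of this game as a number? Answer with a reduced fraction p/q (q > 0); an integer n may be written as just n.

3639/4096

Recurse on prefixes of the 13-edge string Blue Red Blue Blue Blue Red Red Red Blue Blue Red Blue Blue:
1 of 13 · B · max L 0 · min R +∞ — 1
2 of 13 · BR · max L 0 · min R 1 — 1/2
3 of 13 · BRB · max L 1/2 · min R 1 — 3/4
4 of 13 · BRBB · max L 3/4 · min R 1 — 7/8
5 of 13 · BRBBB · max L 7/8 · min R 1 — 15/16
6 of 13 · BRBBBR · max L 7/8 · min R 15/16 — 29/32
7 of 13 · BRBBBRR · max L 7/8 · min R 29/32 — 57/64
8 of 13 · BRBBBRRR · max L 7/8 · min R 57/64 — 113/128
9 of 13 · BRBBBRRRB · max L 113/128 · min R 57/64 — 227/256
10 of 13 · BRBBBRRRBB · max L 227/256 · min R 57/64 — 455/512
11 of 13 · BRBBBRRRBBR · max L 227/256 · min R 455/512 — 909/1024
12 of 13 · BRBBBRRRBBRB · max L 909/1024 · min R 455/512 — 1819/2048
13 of 13 · BRBBBRRRBBRBB · max L 1819/2048 · min R 455/512 — 3639/4096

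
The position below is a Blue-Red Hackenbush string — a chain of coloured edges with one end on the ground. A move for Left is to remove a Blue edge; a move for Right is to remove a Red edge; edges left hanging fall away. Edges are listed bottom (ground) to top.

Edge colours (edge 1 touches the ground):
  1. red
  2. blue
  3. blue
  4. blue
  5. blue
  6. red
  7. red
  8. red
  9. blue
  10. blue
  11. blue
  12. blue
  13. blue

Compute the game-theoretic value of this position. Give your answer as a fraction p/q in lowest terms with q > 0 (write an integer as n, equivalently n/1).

-449/4096

edge 1 of 13 (red): { none | 0 } gives -1
edge 2 of 13 (blue): { -1 | 0 } gives -1/2
edge 3 of 13 (blue): { -1 -1/2 | 0 } gives -1/4
edge 4 of 13 (blue): { -1 -1/2 -1/4 | 0 } gives -1/8
edge 5 of 13 (blue): { -1 -1/2 -1/4 -1/8 | 0 } gives -1/16
edge 6 of 13 (red): { -1 -1/2 -1/4 -1/8 | -1/16 0 } gives -3/32
edge 7 of 13 (red): { -1 -1/2 -1/4 -1/8 | -3/32 -1/16 0 } gives -7/64
edge 8 of 13 (red): { -1 -1/2 -1/4 -1/8 | -7/64 -3/32 -1/16 0 } gives -15/128
edge 9 of 13 (blue): { -1 -1/2 -1/4 -1/8 -15/128 | -7/64 -3/32 -1/16 0 } gives -29/256
edge 10 of 13 (blue): { -1 -1/2 -1/4 -1/8 -15/128 -29/256 | -7/64 -3/32 -1/16 0 } gives -57/512
edge 11 of 13 (blue): { -1 -1/2 -1/4 -1/8 -15/128 -29/256 -57/512 | -7/64 -3/32 -1/16 0 } gives -113/1024
edge 12 of 13 (blue): { -1 -1/2 -1/4 -1/8 -15/128 -29/256 -57/512 -113/1024 | -7/64 -3/32 -1/16 0 } gives -225/2048
edge 13 of 13 (blue): { -1 -1/2 -1/4 -1/8 -15/128 -29/256 -57/512 -113/1024 -225/2048 | -7/64 -3/32 -1/16 0 } gives -449/4096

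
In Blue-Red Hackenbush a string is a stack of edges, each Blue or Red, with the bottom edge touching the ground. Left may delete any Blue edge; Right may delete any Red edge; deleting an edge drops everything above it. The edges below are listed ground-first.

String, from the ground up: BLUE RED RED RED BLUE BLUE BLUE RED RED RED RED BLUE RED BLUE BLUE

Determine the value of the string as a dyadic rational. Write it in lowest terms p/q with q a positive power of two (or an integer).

B: Left { 0 }, Right { — } -> simplest 1
BR: Left { 0 }, Right { 1 } -> simplest 1/2
BRR: Left { 0 }, Right { 1/2 1 } -> simplest 1/4
BRRR: Left { 0 }, Right { 1/4 1/2 1 } -> simplest 1/8
BRRRB: Left { 0 1/8 }, Right { 1/4 1/2 1 } -> simplest 3/16
BRRRBB: Left { 0 1/8 3/16 }, Right { 1/4 1/2 1 } -> simplest 7/32
BRRRBBB: Left { 0 1/8 3/16 7/32 }, Right { 1/4 1/2 1 } -> simplest 15/64
BRRRBBBR: Left { 0 1/8 3/16 7/32 }, Right { 15/64 1/4 1/2 1 } -> simplest 29/128
BRRRBBBRR: Left { 0 1/8 3/16 7/32 }, Right { 29/128 15/64 1/4 1/2 1 } -> simplest 57/256
BRRRBBBRRR: Left { 0 1/8 3/16 7/32 }, Right { 57/256 29/128 15/64 1/4 1/2 1 } -> simplest 113/512
BRRRBBBRRRR: Left { 0 1/8 3/16 7/32 }, Right { 113/512 57/256 29/128 15/64 1/4 1/2 1 } -> simplest 225/1024
BRRRBBBRRRRB: Left { 0 1/8 3/16 7/32 225/1024 }, Right { 113/512 57/256 29/128 15/64 1/4 1/2 1 } -> simplest 451/2048
BRRRBBBRRRRBR: Left { 0 1/8 3/16 7/32 225/1024 }, Right { 451/2048 113/512 57/256 29/128 15/64 1/4 1/2 1 } -> simplest 901/4096
BRRRBBBRRRRBRB: Left { 0 1/8 3/16 7/32 225/1024 901/4096 }, Right { 451/2048 113/512 57/256 29/128 15/64 1/4 1/2 1 } -> simplest 1803/8192
BRRRBBBRRRRBRBB: Left { 0 1/8 3/16 7/32 225/1024 901/4096 1803/8192 }, Right { 451/2048 113/512 57/256 29/128 15/64 1/4 1/2 1 } -> simplest 3607/16384

3607/16384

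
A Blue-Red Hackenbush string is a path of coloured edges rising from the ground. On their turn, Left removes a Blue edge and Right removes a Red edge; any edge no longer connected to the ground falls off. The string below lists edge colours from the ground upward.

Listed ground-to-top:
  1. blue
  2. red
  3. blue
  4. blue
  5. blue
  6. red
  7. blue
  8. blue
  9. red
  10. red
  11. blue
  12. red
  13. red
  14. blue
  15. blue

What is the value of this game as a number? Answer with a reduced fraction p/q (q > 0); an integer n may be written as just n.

15143/16384

step 1: add blue to get b; options L={ 0 } R={ · } so 1
step 2: add red to get br; options L={ 0 } R={ 1 } so 1/2
step 3: add blue to get brb; options L={ 0; 1/2 } R={ 1 } so 3/4
step 4: add blue to get brbb; options L={ 0; 1/2; 3/4 } R={ 1 } so 7/8
step 5: add blue to get brbbb; options L={ 0; 1/2; 3/4; 7/8 } R={ 1 } so 15/16
step 6: add red to get brbbbr; options L={ 0; 1/2; 3/4; 7/8 } R={ 15/16; 1 } so 29/32
step 7: add blue to get brbbbrb; options L={ 0; 1/2; 3/4; 7/8; 29/32 } R={ 15/16; 1 } so 59/64
step 8: add blue to get brbbbrbb; options L={ 0; 1/2; 3/4; 7/8; 29/32; 59/64 } R={ 15/16; 1 } so 119/128
step 9: add red to get brbbbrbbr; options L={ 0; 1/2; 3/4; 7/8; 29/32; 59/64 } R={ 119/128; 15/16; 1 } so 237/256
step 10: add red to get brbbbrbbrr; options L={ 0; 1/2; 3/4; 7/8; 29/32; 59/64 } R={ 237/256; 119/128; 15/16; 1 } so 473/512
step 11: add blue to get brbbbrbbrrb; options L={ 0; 1/2; 3/4; 7/8; 29/32; 59/64; 473/512 } R={ 237/256; 119/128; 15/16; 1 } so 947/1024
step 12: add red to get brbbbrbbrrbr; options L={ 0; 1/2; 3/4; 7/8; 29/32; 59/64; 473/512 } R={ 947/1024; 237/256; 119/128; 15/16; 1 } so 1893/2048
step 13: add red to get brbbbrbbrrbrr; options L={ 0; 1/2; 3/4; 7/8; 29/32; 59/64; 473/512 } R={ 1893/2048; 947/1024; 237/256; 119/128; 15/16; 1 } so 3785/4096
step 14: add blue to get brbbbrbbrrbrrb; options L={ 0; 1/2; 3/4; 7/8; 29/32; 59/64; 473/512; 3785/4096 } R={ 1893/2048; 947/1024; 237/256; 119/128; 15/16; 1 } so 7571/8192
step 15: add blue to get brbbbrbbrrbrrbb; options L={ 0; 1/2; 3/4; 7/8; 29/32; 59/64; 473/512; 3785/4096; 7571/8192 } R={ 1893/2048; 947/1024; 237/256; 119/128; 15/16; 1 } so 15143/16384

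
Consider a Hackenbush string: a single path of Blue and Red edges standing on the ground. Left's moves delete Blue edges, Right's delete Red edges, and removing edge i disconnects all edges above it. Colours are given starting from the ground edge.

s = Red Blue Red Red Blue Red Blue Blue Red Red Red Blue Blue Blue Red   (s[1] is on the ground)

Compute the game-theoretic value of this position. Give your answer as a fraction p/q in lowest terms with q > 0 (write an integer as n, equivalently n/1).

Build G(s[:k]) for k = 1..15, string s = Red Blue Red Red Blue Red Blue Blue Red Red Red Blue Blue Blue Red.
G_1 [R]  L=[∅]  R=[0]  ⇒ -1
G_2 [RB]  L=[-1]  R=[0]  ⇒ -1/2
G_3 [RBR]  L=[-1]  R=[-1/2, 0]  ⇒ -3/4
G_4 [RBRR]  L=[-1]  R=[-3/4, -1/2, 0]  ⇒ -7/8
G_5 [RBRRB]  L=[-1, -7/8]  R=[-3/4, -1/2, 0]  ⇒ -13/16
G_6 [RBRRBR]  L=[-1, -7/8]  R=[-13/16, -3/4, -1/2, 0]  ⇒ -27/32
G_7 [RBRRBRB]  L=[-1, -7/8, -27/32]  R=[-13/16, -3/4, -1/2, 0]  ⇒ -53/64
G_8 [RBRRBRBB]  L=[-1, -7/8, -27/32, -53/64]  R=[-13/16, -3/4, -1/2, 0]  ⇒ -105/128
G_9 [RBRRBRBBR]  L=[-1, -7/8, -27/32, -53/64]  R=[-105/128, -13/16, -3/4, -1/2, 0]  ⇒ -211/256
G_10 [RBRRBRBBRR]  L=[-1, -7/8, -27/32, -53/64]  R=[-211/256, -105/128, -13/16, -3/4, -1/2, 0]  ⇒ -423/512
G_11 [RBRRBRBBRRR]  L=[-1, -7/8, -27/32, -53/64]  R=[-423/512, -211/256, -105/128, -13/16, -3/4, -1/2, 0]  ⇒ -847/1024
G_12 [RBRRBRBBRRRB]  L=[-1, -7/8, -27/32, -53/64, -847/1024]  R=[-423/512, -211/256, -105/128, -13/16, -3/4, -1/2, 0]  ⇒ -1693/2048
G_13 [RBRRBRBBRRRBB]  L=[-1, -7/8, -27/32, -53/64, -847/1024, -1693/2048]  R=[-423/512, -211/256, -105/128, -13/16, -3/4, -1/2, 0]  ⇒ -3385/4096
G_14 [RBRRBRBBRRRBBB]  L=[-1, -7/8, -27/32, -53/64, -847/1024, -1693/2048, -3385/4096]  R=[-423/512, -211/256, -105/128, -13/16, -3/4, -1/2, 0]  ⇒ -6769/8192
G_15 [RBRRBRBBRRRBBBR]  L=[-1, -7/8, -27/32, -53/64, -847/1024, -1693/2048, -3385/4096]  R=[-6769/8192, -423/512, -211/256, -105/128, -13/16, -3/4, -1/2, 0]  ⇒ -13539/16384

-13539/16384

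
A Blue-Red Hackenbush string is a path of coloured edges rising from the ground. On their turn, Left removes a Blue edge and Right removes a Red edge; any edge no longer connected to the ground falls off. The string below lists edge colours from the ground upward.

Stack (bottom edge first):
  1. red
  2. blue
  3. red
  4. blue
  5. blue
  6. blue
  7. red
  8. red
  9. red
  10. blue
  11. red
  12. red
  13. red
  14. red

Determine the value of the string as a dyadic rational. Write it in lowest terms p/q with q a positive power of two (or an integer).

-4575/8192

v_1 [r]  L=[·]  R=[0]  — -1
v_2 [rb]  L=[-1]  R=[0]  — -1/2
v_3 [rbr]  L=[-1]  R=[-1/2 0]  — -3/4
v_4 [rbrb]  L=[-1 -3/4]  R=[-1/2 0]  — -5/8
v_5 [rbrbb]  L=[-1 -3/4 -5/8]  R=[-1/2 0]  — -9/16
v_6 [rbrbbb]  L=[-1 -3/4 -5/8 -9/16]  R=[-1/2 0]  — -17/32
v_7 [rbrbbbr]  L=[-1 -3/4 -5/8 -9/16]  R=[-17/32 -1/2 0]  — -35/64
v_8 [rbrbbbrr]  L=[-1 -3/4 -5/8 -9/16]  R=[-35/64 -17/32 -1/2 0]  — -71/128
v_9 [rbrbbbrrr]  L=[-1 -3/4 -5/8 -9/16]  R=[-71/128 -35/64 -17/32 -1/2 0]  — -143/256
v_10 [rbrbbbrrrb]  L=[-1 -3/4 -5/8 -9/16 -143/256]  R=[-71/128 -35/64 -17/32 -1/2 0]  — -285/512
v_11 [rbrbbbrrrbr]  L=[-1 -3/4 -5/8 -9/16 -143/256]  R=[-285/512 -71/128 -35/64 -17/32 -1/2 0]  — -571/1024
v_12 [rbrbbbrrrbrr]  L=[-1 -3/4 -5/8 -9/16 -143/256]  R=[-571/1024 -285/512 -71/128 -35/64 -17/32 -1/2 0]  — -1143/2048
v_13 [rbrbbbrrrbrrr]  L=[-1 -3/4 -5/8 -9/16 -143/256]  R=[-1143/2048 -571/1024 -285/512 -71/128 -35/64 -17/32 -1/2 0]  — -2287/4096
v_14 [rbrbbbrrrbrrrr]  L=[-1 -3/4 -5/8 -9/16 -143/256]  R=[-2287/4096 -1143/2048 -571/1024 -285/512 -71/128 -35/64 -17/32 -1/2 0]  — -4575/8192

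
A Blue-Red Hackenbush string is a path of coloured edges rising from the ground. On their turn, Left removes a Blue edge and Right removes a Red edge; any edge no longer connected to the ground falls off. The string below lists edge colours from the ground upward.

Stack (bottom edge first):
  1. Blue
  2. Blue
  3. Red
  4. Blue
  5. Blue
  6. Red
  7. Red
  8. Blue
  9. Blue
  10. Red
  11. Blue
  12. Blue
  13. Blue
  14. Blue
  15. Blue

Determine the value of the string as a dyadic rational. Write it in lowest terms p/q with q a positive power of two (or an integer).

Build value(s[:k]) for k = 1..15, string s = Blue Blue Red Blue Blue Red Red Blue Blue Red Blue Blue Blue Blue Blue.
1 of 15 · B · max L 0 · min R +∞ = 1
2 of 15 · BB · max L 1 · min R +∞ = 2
3 of 15 · BBR · max L 1 · min R 2 = 3/2
4 of 15 · BBRB · max L 3/2 · min R 2 = 7/4
5 of 15 · BBRBB · max L 7/4 · min R 2 = 15/8
6 of 15 · BBRBBR · max L 7/4 · min R 15/8 = 29/16
7 of 15 · BBRBBRR · max L 7/4 · min R 29/16 = 57/32
8 of 15 · BBRBBRRB · max L 57/32 · min R 29/16 = 115/64
9 of 15 · BBRBBRRBB · max L 115/64 · min R 29/16 = 231/128
10 of 15 · BBRBBRRBBR · max L 115/64 · min R 231/128 = 461/256
11 of 15 · BBRBBRRBBRB · max L 461/256 · min R 231/128 = 923/512
12 of 15 · BBRBBRRBBRBB · max L 923/512 · min R 231/128 = 1847/1024
13 of 15 · BBRBBRRBBRBBB · max L 1847/1024 · min R 231/128 = 3695/2048
14 of 15 · BBRBBRRBBRBBBB · max L 3695/2048 · min R 231/128 = 7391/4096
15 of 15 · BBRBBRRBBRBBBBB · max L 7391/4096 · min R 231/128 = 14783/8192

14783/8192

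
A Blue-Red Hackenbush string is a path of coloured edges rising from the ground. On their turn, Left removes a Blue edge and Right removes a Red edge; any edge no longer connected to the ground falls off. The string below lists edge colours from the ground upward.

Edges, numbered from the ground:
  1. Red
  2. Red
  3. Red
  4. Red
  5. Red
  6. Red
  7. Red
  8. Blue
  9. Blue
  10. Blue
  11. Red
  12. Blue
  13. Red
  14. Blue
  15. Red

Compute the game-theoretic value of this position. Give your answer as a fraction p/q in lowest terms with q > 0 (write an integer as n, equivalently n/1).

Build g(s[:k]) for k = 1..15, string s = Red Red Red Red Red Red Red Blue Blue Blue Red Blue Red Blue Red.
g_1 [R]  L=[none]  R=[0]  -> -1
g_2 [RR]  L=[none]  R=[-1 0]  -> -2
g_3 [RRR]  L=[none]  R=[-2 -1 0]  -> -3
g_4 [RRRR]  L=[none]  R=[-3 -2 -1 0]  -> -4
g_5 [RRRRR]  L=[none]  R=[-4 -3 -2 -1 0]  -> -5
g_6 [RRRRRR]  L=[none]  R=[-5 -4 -3 -2 -1 0]  -> -6
g_7 [RRRRRRR]  L=[none]  R=[-6 -5 -4 -3 -2 -1 0]  -> -7
g_8 [RRRRRRRB]  L=[-7]  R=[-6 -5 -4 -3 -2 -1 0]  -> -13/2
g_9 [RRRRRRRBB]  L=[-7 -13/2]  R=[-6 -5 -4 -3 -2 -1 0]  -> -25/4
g_10 [RRRRRRRBBB]  L=[-7 -13/2 -25/4]  R=[-6 -5 -4 -3 -2 -1 0]  -> -49/8
g_11 [RRRRRRRBBBR]  L=[-7 -13/2 -25/4]  R=[-49/8 -6 -5 -4 -3 -2 -1 0]  -> -99/16
g_12 [RRRRRRRBBBRB]  L=[-7 -13/2 -25/4 -99/16]  R=[-49/8 -6 -5 -4 -3 -2 -1 0]  -> -197/32
g_13 [RRRRRRRBBBRBR]  L=[-7 -13/2 -25/4 -99/16]  R=[-197/32 -49/8 -6 -5 -4 -3 -2 -1 0]  -> -395/64
g_14 [RRRRRRRBBBRBRB]  L=[-7 -13/2 -25/4 -99/16 -395/64]  R=[-197/32 -49/8 -6 -5 -4 -3 -2 -1 0]  -> -789/128
g_15 [RRRRRRRBBBRBRBR]  L=[-7 -13/2 -25/4 -99/16 -395/64]  R=[-789/128 -197/32 -49/8 -6 -5 -4 -3 -2 -1 0]  -> -1579/256

-1579/256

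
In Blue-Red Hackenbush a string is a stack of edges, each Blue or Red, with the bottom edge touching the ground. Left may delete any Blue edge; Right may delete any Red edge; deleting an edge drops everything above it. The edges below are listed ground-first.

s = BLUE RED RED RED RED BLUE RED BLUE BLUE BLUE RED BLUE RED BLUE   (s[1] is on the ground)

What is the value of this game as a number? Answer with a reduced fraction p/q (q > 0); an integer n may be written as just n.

Build g(s[:k]) for k = 1..14, string s = BLUE RED RED RED RED BLUE RED BLUE BLUE BLUE RED BLUE RED BLUE.
step 1: add BLUE to get B; options L={ 0 } R={ (no moves) } gives 1
step 2: add RED to get BR; options L={ 0 } R={ 1 } gives 1/2
step 3: add RED to get BRR; options L={ 0 } R={ 1/2; 1 } gives 1/4
step 4: add RED to get BRRR; options L={ 0 } R={ 1/4; 1/2; 1 } gives 1/8
step 5: add RED to get BRRRR; options L={ 0 } R={ 1/8; 1/4; 1/2; 1 } gives 1/16
step 6: add BLUE to get BRRRRB; options L={ 0; 1/16 } R={ 1/8; 1/4; 1/2; 1 } gives 3/32
step 7: add RED to get BRRRRBR; options L={ 0; 1/16 } R={ 3/32; 1/8; 1/4; 1/2; 1 } gives 5/64
step 8: add BLUE to get BRRRRBRB; options L={ 0; 1/16; 5/64 } R={ 3/32; 1/8; 1/4; 1/2; 1 } gives 11/128
step 9: add BLUE to get BRRRRBRBB; options L={ 0; 1/16; 5/64; 11/128 } R={ 3/32; 1/8; 1/4; 1/2; 1 } gives 23/256
step 10: add BLUE to get BRRRRBRBBB; options L={ 0; 1/16; 5/64; 11/128; 23/256 } R={ 3/32; 1/8; 1/4; 1/2; 1 } gives 47/512
step 11: add RED to get BRRRRBRBBBR; options L={ 0; 1/16; 5/64; 11/128; 23/256 } R={ 47/512; 3/32; 1/8; 1/4; 1/2; 1 } gives 93/1024
step 12: add BLUE to get BRRRRBRBBBRB; options L={ 0; 1/16; 5/64; 11/128; 23/256; 93/1024 } R={ 47/512; 3/32; 1/8; 1/4; 1/2; 1 } gives 187/2048
step 13: add RED to get BRRRRBRBBBRBR; options L={ 0; 1/16; 5/64; 11/128; 23/256; 93/1024 } R={ 187/2048; 47/512; 3/32; 1/8; 1/4; 1/2; 1 } gives 373/4096
step 14: add BLUE to get BRRRRBRBBBRBRB; options L={ 0; 1/16; 5/64; 11/128; 23/256; 93/1024; 373/4096 } R={ 187/2048; 47/512; 3/32; 1/8; 1/4; 1/2; 1 } gives 747/8192

747/8192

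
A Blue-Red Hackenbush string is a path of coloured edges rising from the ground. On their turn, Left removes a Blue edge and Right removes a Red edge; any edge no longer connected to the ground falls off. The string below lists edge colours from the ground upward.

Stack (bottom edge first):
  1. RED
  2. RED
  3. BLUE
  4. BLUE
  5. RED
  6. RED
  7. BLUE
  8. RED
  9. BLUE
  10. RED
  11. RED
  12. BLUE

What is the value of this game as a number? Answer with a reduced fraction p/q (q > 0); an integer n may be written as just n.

-1453/1024

Prefix values for RED RED BLUE BLUE RED RED BLUE RED BLUE RED RED BLUE via {L|R} + simplicity:
value_1 [R]  L=[·]  R=[0]  -> -1
value_2 [RR]  L=[·]  R=[-1; 0]  -> -2
value_3 [RRB]  L=[-2]  R=[-1; 0]  -> -3/2
value_4 [RRBB]  L=[-2; -3/2]  R=[-1; 0]  -> -5/4
value_5 [RRBBR]  L=[-2; -3/2]  R=[-5/4; -1; 0]  -> -11/8
value_6 [RRBBRR]  L=[-2; -3/2]  R=[-11/8; -5/4; -1; 0]  -> -23/16
value_7 [RRBBRRB]  L=[-2; -3/2; -23/16]  R=[-11/8; -5/4; -1; 0]  -> -45/32
value_8 [RRBBRRBR]  L=[-2; -3/2; -23/16]  R=[-45/32; -11/8; -5/4; -1; 0]  -> -91/64
value_9 [RRBBRRBRB]  L=[-2; -3/2; -23/16; -91/64]  R=[-45/32; -11/8; -5/4; -1; 0]  -> -181/128
value_10 [RRBBRRBRBR]  L=[-2; -3/2; -23/16; -91/64]  R=[-181/128; -45/32; -11/8; -5/4; -1; 0]  -> -363/256
value_11 [RRBBRRBRBRR]  L=[-2; -3/2; -23/16; -91/64]  R=[-363/256; -181/128; -45/32; -11/8; -5/4; -1; 0]  -> -727/512
value_12 [RRBBRRBRBRRB]  L=[-2; -3/2; -23/16; -91/64; -727/512]  R=[-363/256; -181/128; -45/32; -11/8; -5/4; -1; 0]  -> -1453/1024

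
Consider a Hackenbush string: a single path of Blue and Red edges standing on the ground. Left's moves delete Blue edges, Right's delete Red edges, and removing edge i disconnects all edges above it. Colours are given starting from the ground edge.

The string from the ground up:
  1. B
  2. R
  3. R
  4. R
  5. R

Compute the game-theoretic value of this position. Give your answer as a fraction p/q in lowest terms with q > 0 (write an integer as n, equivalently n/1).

1/16

Prefix values for B R R R R via {L|R} + simplicity:
1 of 5 · B · max L 0 · min R +∞ -> 1
2 of 5 · BR · max L 0 · min R 1 -> 1/2
3 of 5 · BRR · max L 0 · min R 1/2 -> 1/4
4 of 5 · BRRR · max L 0 · min R 1/4 -> 1/8
5 of 5 · BRRRR · max L 0 · min R 1/8 -> 1/16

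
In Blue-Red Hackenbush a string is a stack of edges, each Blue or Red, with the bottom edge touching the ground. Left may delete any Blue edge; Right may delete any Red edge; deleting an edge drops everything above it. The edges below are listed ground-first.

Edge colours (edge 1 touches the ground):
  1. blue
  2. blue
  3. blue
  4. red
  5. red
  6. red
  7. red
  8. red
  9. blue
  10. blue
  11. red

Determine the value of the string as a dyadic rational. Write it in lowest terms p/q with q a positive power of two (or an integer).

525/256

Build G(s[:k]) for k = 1..11, string s = blue blue blue red red red red red blue blue red.
b: Left { 0 }, Right { none } ⇒ simplest 1
bb: Left { 0; 1 }, Right { none } ⇒ simplest 2
bbb: Left { 0; 1; 2 }, Right { none } ⇒ simplest 3
bbbr: Left { 0; 1; 2 }, Right { 3 } ⇒ simplest 5/2
bbbrr: Left { 0; 1; 2 }, Right { 5/2; 3 } ⇒ simplest 9/4
bbbrrr: Left { 0; 1; 2 }, Right { 9/4; 5/2; 3 } ⇒ simplest 17/8
bbbrrrr: Left { 0; 1; 2 }, Right { 17/8; 9/4; 5/2; 3 } ⇒ simplest 33/16
bbbrrrrr: Left { 0; 1; 2 }, Right { 33/16; 17/8; 9/4; 5/2; 3 } ⇒ simplest 65/32
bbbrrrrrb: Left { 0; 1; 2; 65/32 }, Right { 33/16; 17/8; 9/4; 5/2; 3 } ⇒ simplest 131/64
bbbrrrrrbb: Left { 0; 1; 2; 65/32; 131/64 }, Right { 33/16; 17/8; 9/4; 5/2; 3 } ⇒ simplest 263/128
bbbrrrrrbbr: Left { 0; 1; 2; 65/32; 131/64 }, Right { 263/128; 33/16; 17/8; 9/4; 5/2; 3 } ⇒ simplest 525/256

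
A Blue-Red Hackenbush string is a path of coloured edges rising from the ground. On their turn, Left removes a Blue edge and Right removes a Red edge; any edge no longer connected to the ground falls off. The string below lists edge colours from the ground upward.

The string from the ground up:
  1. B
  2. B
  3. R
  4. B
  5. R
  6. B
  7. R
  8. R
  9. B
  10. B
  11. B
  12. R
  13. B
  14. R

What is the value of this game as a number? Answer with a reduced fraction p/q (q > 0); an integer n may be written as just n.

step 1: add B to get B; options L={ 0 } R={ (no moves) } -> 1
step 2: add B to get BB; options L={ 0,1 } R={ (no moves) } -> 2
step 3: add R to get BBR; options L={ 0,1 } R={ 2 } -> 3/2
step 4: add B to get BBRB; options L={ 0,1,3/2 } R={ 2 } -> 7/4
step 5: add R to get BBRBR; options L={ 0,1,3/2 } R={ 7/4,2 } -> 13/8
step 6: add B to get BBRBRB; options L={ 0,1,3/2,13/8 } R={ 7/4,2 } -> 27/16
step 7: add R to get BBRBRBR; options L={ 0,1,3/2,13/8 } R={ 27/16,7/4,2 } -> 53/32
step 8: add R to get BBRBRBRR; options L={ 0,1,3/2,13/8 } R={ 53/32,27/16,7/4,2 } -> 105/64
step 9: add B to get BBRBRBRRB; options L={ 0,1,3/2,13/8,105/64 } R={ 53/32,27/16,7/4,2 } -> 211/128
step 10: add B to get BBRBRBRRBB; options L={ 0,1,3/2,13/8,105/64,211/128 } R={ 53/32,27/16,7/4,2 } -> 423/256
step 11: add B to get BBRBRBRRBBB; options L={ 0,1,3/2,13/8,105/64,211/128,423/256 } R={ 53/32,27/16,7/4,2 } -> 847/512
step 12: add R to get BBRBRBRRBBBR; options L={ 0,1,3/2,13/8,105/64,211/128,423/256 } R={ 847/512,53/32,27/16,7/4,2 } -> 1693/1024
step 13: add B to get BBRBRBRRBBBRB; options L={ 0,1,3/2,13/8,105/64,211/128,423/256,1693/1024 } R={ 847/512,53/32,27/16,7/4,2 } -> 3387/2048
step 14: add R to get BBRBRBRRBBBRBR; options L={ 0,1,3/2,13/8,105/64,211/128,423/256,1693/1024 } R={ 3387/2048,847/512,53/32,27/16,7/4,2 } -> 6773/4096

6773/4096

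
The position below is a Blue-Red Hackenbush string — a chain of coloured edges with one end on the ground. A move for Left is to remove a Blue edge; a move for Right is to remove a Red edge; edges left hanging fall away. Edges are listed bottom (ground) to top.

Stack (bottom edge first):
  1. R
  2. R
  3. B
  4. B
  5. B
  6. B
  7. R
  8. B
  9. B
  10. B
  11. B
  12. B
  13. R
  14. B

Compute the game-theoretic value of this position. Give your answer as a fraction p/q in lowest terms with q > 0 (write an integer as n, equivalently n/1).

Build value(s[:k]) for k = 1..14, string s = R R B B B B R B B B B B R B.
value(R) = { none | 0 } gives -1
value(RR) = { none | -1 0 } gives -2
value(RRB) = { -2 | -1 0 } gives -3/2
value(RRBB) = { -2 -3/2 | -1 0 } gives -5/4
value(RRBBB) = { -2 -3/2 -5/4 | -1 0 } gives -9/8
value(RRBBBB) = { -2 -3/2 -5/4 -9/8 | -1 0 } gives -17/16
value(RRBBBBR) = { -2 -3/2 -5/4 -9/8 | -17/16 -1 0 } gives -35/32
value(RRBBBBRB) = { -2 -3/2 -5/4 -9/8 -35/32 | -17/16 -1 0 } gives -69/64
value(RRBBBBRBB) = { -2 -3/2 -5/4 -9/8 -35/32 -69/64 | -17/16 -1 0 } gives -137/128
value(RRBBBBRBBB) = { -2 -3/2 -5/4 -9/8 -35/32 -69/64 -137/128 | -17/16 -1 0 } gives -273/256
value(RRBBBBRBBBB) = { -2 -3/2 -5/4 -9/8 -35/32 -69/64 -137/128 -273/256 | -17/16 -1 0 } gives -545/512
value(RRBBBBRBBBBB) = { -2 -3/2 -5/4 -9/8 -35/32 -69/64 -137/128 -273/256 -545/512 | -17/16 -1 0 } gives -1089/1024
value(RRBBBBRBBBBBR) = { -2 -3/2 -5/4 -9/8 -35/32 -69/64 -137/128 -273/256 -545/512 | -1089/1024 -17/16 -1 0 } gives -2179/2048
value(RRBBBBRBBBBBRB) = { -2 -3/2 -5/4 -9/8 -35/32 -69/64 -137/128 -273/256 -545/512 -2179/2048 | -1089/1024 -17/16 -1 0 } gives -4357/4096

-4357/4096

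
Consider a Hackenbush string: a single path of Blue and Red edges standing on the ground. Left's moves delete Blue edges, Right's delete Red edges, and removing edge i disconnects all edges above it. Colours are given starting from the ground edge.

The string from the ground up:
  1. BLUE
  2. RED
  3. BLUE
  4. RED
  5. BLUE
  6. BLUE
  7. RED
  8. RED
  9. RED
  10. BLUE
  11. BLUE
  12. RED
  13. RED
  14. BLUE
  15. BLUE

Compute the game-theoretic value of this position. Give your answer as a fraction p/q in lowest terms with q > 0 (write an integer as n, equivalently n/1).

Prefix values for BLUE RED BLUE RED BLUE BLUE RED RED RED BLUE BLUE RED RED BLUE BLUE via {L|R} + simplicity:
step 1: add BLUE to get B; options L={ 0 } R={ (no moves) } -> 1
step 2: add RED to get BR; options L={ 0 } R={ 1 } -> 1/2
step 3: add BLUE to get BRB; options L={ 0, 1/2 } R={ 1 } -> 3/4
step 4: add RED to get BRBR; options L={ 0, 1/2 } R={ 3/4, 1 } -> 5/8
step 5: add BLUE to get BRBRB; options L={ 0, 1/2, 5/8 } R={ 3/4, 1 } -> 11/16
step 6: add BLUE to get BRBRBB; options L={ 0, 1/2, 5/8, 11/16 } R={ 3/4, 1 } -> 23/32
step 7: add RED to get BRBRBBR; options L={ 0, 1/2, 5/8, 11/16 } R={ 23/32, 3/4, 1 } -> 45/64
step 8: add RED to get BRBRBBRR; options L={ 0, 1/2, 5/8, 11/16 } R={ 45/64, 23/32, 3/4, 1 } -> 89/128
step 9: add RED to get BRBRBBRRR; options L={ 0, 1/2, 5/8, 11/16 } R={ 89/128, 45/64, 23/32, 3/4, 1 } -> 177/256
step 10: add BLUE to get BRBRBBRRRB; options L={ 0, 1/2, 5/8, 11/16, 177/256 } R={ 89/128, 45/64, 23/32, 3/4, 1 } -> 355/512
step 11: add BLUE to get BRBRBBRRRBB; options L={ 0, 1/2, 5/8, 11/16, 177/256, 355/512 } R={ 89/128, 45/64, 23/32, 3/4, 1 } -> 711/1024
step 12: add RED to get BRBRBBRRRBBR; options L={ 0, 1/2, 5/8, 11/16, 177/256, 355/512 } R={ 711/1024, 89/128, 45/64, 23/32, 3/4, 1 } -> 1421/2048
step 13: add RED to get BRBRBBRRRBBRR; options L={ 0, 1/2, 5/8, 11/16, 177/256, 355/512 } R={ 1421/2048, 711/1024, 89/128, 45/64, 23/32, 3/4, 1 } -> 2841/4096
step 14: add BLUE to get BRBRBBRRRBBRRB; options L={ 0, 1/2, 5/8, 11/16, 177/256, 355/512, 2841/4096 } R={ 1421/2048, 711/1024, 89/128, 45/64, 23/32, 3/4, 1 } -> 5683/8192
step 15: add BLUE to get BRBRBBRRRBBRRBB; options L={ 0, 1/2, 5/8, 11/16, 177/256, 355/512, 2841/4096, 5683/8192 } R={ 1421/2048, 711/1024, 89/128, 45/64, 23/32, 3/4, 1 } -> 11367/16384

11367/16384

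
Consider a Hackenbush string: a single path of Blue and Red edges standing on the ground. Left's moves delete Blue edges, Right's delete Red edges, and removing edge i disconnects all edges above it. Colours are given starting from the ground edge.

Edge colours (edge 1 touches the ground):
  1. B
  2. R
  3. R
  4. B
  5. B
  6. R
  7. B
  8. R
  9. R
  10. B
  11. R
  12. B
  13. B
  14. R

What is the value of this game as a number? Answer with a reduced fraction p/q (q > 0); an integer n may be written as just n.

v_1 [B]  L=[0]  R=[]  gives 1
v_2 [BR]  L=[0]  R=[1]  gives 1/2
v_3 [BRR]  L=[0]  R=[1/2,1]  gives 1/4
v_4 [BRRB]  L=[0,1/4]  R=[1/2,1]  gives 3/8
v_5 [BRRBB]  L=[0,1/4,3/8]  R=[1/2,1]  gives 7/16
v_6 [BRRBBR]  L=[0,1/4,3/8]  R=[7/16,1/2,1]  gives 13/32
v_7 [BRRBBRB]  L=[0,1/4,3/8,13/32]  R=[7/16,1/2,1]  gives 27/64
v_8 [BRRBBRBR]  L=[0,1/4,3/8,13/32]  R=[27/64,7/16,1/2,1]  gives 53/128
v_9 [BRRBBRBRR]  L=[0,1/4,3/8,13/32]  R=[53/128,27/64,7/16,1/2,1]  gives 105/256
v_10 [BRRBBRBRRB]  L=[0,1/4,3/8,13/32,105/256]  R=[53/128,27/64,7/16,1/2,1]  gives 211/512
v_11 [BRRBBRBRRBR]  L=[0,1/4,3/8,13/32,105/256]  R=[211/512,53/128,27/64,7/16,1/2,1]  gives 421/1024
v_12 [BRRBBRBRRBRB]  L=[0,1/4,3/8,13/32,105/256,421/1024]  R=[211/512,53/128,27/64,7/16,1/2,1]  gives 843/2048
v_13 [BRRBBRBRRBRBB]  L=[0,1/4,3/8,13/32,105/256,421/1024,843/2048]  R=[211/512,53/128,27/64,7/16,1/2,1]  gives 1687/4096
v_14 [BRRBBRBRRBRBBR]  L=[0,1/4,3/8,13/32,105/256,421/1024,843/2048]  R=[1687/4096,211/512,53/128,27/64,7/16,1/2,1]  gives 3373/8192

3373/8192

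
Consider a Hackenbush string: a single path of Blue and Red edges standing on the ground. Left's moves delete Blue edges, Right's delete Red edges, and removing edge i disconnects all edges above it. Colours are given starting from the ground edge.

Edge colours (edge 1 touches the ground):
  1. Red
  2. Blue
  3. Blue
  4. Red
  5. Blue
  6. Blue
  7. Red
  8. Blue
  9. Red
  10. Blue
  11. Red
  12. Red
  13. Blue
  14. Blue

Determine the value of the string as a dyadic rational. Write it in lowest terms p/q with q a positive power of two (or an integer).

-2393/8192

Prefix values for Red Blue Blue Red Blue Blue Red Blue Red Blue Red Red Blue Blue via {L|R} + simplicity:
val(R) = { — | 0 } = -1
val(RB) = { -1 | 0 } = -1/2
val(RBB) = { -1, -1/2 | 0 } = -1/4
val(RBBR) = { -1, -1/2 | -1/4, 0 } = -3/8
val(RBBRB) = { -1, -1/2, -3/8 | -1/4, 0 } = -5/16
val(RBBRBB) = { -1, -1/2, -3/8, -5/16 | -1/4, 0 } = -9/32
val(RBBRBBR) = { -1, -1/2, -3/8, -5/16 | -9/32, -1/4, 0 } = -19/64
val(RBBRBBRB) = { -1, -1/2, -3/8, -5/16, -19/64 | -9/32, -1/4, 0 } = -37/128
val(RBBRBBRBR) = { -1, -1/2, -3/8, -5/16, -19/64 | -37/128, -9/32, -1/4, 0 } = -75/256
val(RBBRBBRBRB) = { -1, -1/2, -3/8, -5/16, -19/64, -75/256 | -37/128, -9/32, -1/4, 0 } = -149/512
val(RBBRBBRBRBR) = { -1, -1/2, -3/8, -5/16, -19/64, -75/256 | -149/512, -37/128, -9/32, -1/4, 0 } = -299/1024
val(RBBRBBRBRBRR) = { -1, -1/2, -3/8, -5/16, -19/64, -75/256 | -299/1024, -149/512, -37/128, -9/32, -1/4, 0 } = -599/2048
val(RBBRBBRBRBRRB) = { -1, -1/2, -3/8, -5/16, -19/64, -75/256, -599/2048 | -299/1024, -149/512, -37/128, -9/32, -1/4, 0 } = -1197/4096
val(RBBRBBRBRBRRBB) = { -1, -1/2, -3/8, -5/16, -19/64, -75/256, -599/2048, -1197/4096 | -299/1024, -149/512, -37/128, -9/32, -1/4, 0 } = -2393/8192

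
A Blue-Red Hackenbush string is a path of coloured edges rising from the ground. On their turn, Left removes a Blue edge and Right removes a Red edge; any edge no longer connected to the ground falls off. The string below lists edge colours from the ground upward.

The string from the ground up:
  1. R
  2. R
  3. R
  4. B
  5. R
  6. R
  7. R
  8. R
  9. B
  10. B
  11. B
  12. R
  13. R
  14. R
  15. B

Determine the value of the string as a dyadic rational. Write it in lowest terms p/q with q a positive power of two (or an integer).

-12061/4096

Prefix values for R R R B R R R R B B B R R R B via {L|R} + simplicity:
edge 1 of 15 (R): { none | 0 } so -1
edge 2 of 15 (R): { none | -1; 0 } so -2
edge 3 of 15 (R): { none | -2; -1; 0 } so -3
edge 4 of 15 (B): { -3 | -2; -1; 0 } so -5/2
edge 5 of 15 (R): { -3 | -5/2; -2; -1; 0 } so -11/4
edge 6 of 15 (R): { -3 | -11/4; -5/2; -2; -1; 0 } so -23/8
edge 7 of 15 (R): { -3 | -23/8; -11/4; -5/2; -2; -1; 0 } so -47/16
edge 8 of 15 (R): { -3 | -47/16; -23/8; -11/4; -5/2; -2; -1; 0 } so -95/32
edge 9 of 15 (B): { -3; -95/32 | -47/16; -23/8; -11/4; -5/2; -2; -1; 0 } so -189/64
edge 10 of 15 (B): { -3; -95/32; -189/64 | -47/16; -23/8; -11/4; -5/2; -2; -1; 0 } so -377/128
edge 11 of 15 (B): { -3; -95/32; -189/64; -377/128 | -47/16; -23/8; -11/4; -5/2; -2; -1; 0 } so -753/256
edge 12 of 15 (R): { -3; -95/32; -189/64; -377/128 | -753/256; -47/16; -23/8; -11/4; -5/2; -2; -1; 0 } so -1507/512
edge 13 of 15 (R): { -3; -95/32; -189/64; -377/128 | -1507/512; -753/256; -47/16; -23/8; -11/4; -5/2; -2; -1; 0 } so -3015/1024
edge 14 of 15 (R): { -3; -95/32; -189/64; -377/128 | -3015/1024; -1507/512; -753/256; -47/16; -23/8; -11/4; -5/2; -2; -1; 0 } so -6031/2048
edge 15 of 15 (B): { -3; -95/32; -189/64; -377/128; -6031/2048 | -3015/1024; -1507/512; -753/256; -47/16; -23/8; -11/4; -5/2; -2; -1; 0 } so -12061/4096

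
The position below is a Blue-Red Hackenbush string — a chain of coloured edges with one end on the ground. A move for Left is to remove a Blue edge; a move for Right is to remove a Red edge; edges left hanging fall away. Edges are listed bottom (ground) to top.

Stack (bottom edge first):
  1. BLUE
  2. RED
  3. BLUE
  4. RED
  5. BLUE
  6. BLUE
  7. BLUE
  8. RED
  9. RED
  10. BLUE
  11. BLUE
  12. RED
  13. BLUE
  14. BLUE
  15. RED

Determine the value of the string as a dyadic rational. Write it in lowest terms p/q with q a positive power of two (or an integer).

11885/16384

edge 1 of 15 (BLUE): { 0 | · } so 1
edge 2 of 15 (RED): { 0 | 1 } so 1/2
edge 3 of 15 (BLUE): { 0,1/2 | 1 } so 3/4
edge 4 of 15 (RED): { 0,1/2 | 3/4,1 } so 5/8
edge 5 of 15 (BLUE): { 0,1/2,5/8 | 3/4,1 } so 11/16
edge 6 of 15 (BLUE): { 0,1/2,5/8,11/16 | 3/4,1 } so 23/32
edge 7 of 15 (BLUE): { 0,1/2,5/8,11/16,23/32 | 3/4,1 } so 47/64
edge 8 of 15 (RED): { 0,1/2,5/8,11/16,23/32 | 47/64,3/4,1 } so 93/128
edge 9 of 15 (RED): { 0,1/2,5/8,11/16,23/32 | 93/128,47/64,3/4,1 } so 185/256
edge 10 of 15 (BLUE): { 0,1/2,5/8,11/16,23/32,185/256 | 93/128,47/64,3/4,1 } so 371/512
edge 11 of 15 (BLUE): { 0,1/2,5/8,11/16,23/32,185/256,371/512 | 93/128,47/64,3/4,1 } so 743/1024
edge 12 of 15 (RED): { 0,1/2,5/8,11/16,23/32,185/256,371/512 | 743/1024,93/128,47/64,3/4,1 } so 1485/2048
edge 13 of 15 (BLUE): { 0,1/2,5/8,11/16,23/32,185/256,371/512,1485/2048 | 743/1024,93/128,47/64,3/4,1 } so 2971/4096
edge 14 of 15 (BLUE): { 0,1/2,5/8,11/16,23/32,185/256,371/512,1485/2048,2971/4096 | 743/1024,93/128,47/64,3/4,1 } so 5943/8192
edge 15 of 15 (RED): { 0,1/2,5/8,11/16,23/32,185/256,371/512,1485/2048,2971/4096 | 5943/8192,743/1024,93/128,47/64,3/4,1 } so 11885/16384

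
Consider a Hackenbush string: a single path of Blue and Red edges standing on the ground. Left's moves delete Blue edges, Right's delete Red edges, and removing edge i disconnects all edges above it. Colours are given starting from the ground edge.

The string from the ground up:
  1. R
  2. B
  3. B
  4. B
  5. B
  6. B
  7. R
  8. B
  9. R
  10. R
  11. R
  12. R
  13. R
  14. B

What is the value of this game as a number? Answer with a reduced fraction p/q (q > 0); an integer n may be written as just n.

edge 1 of 14 (R): { · | 0 } — -1
edge 2 of 14 (B): { -1 | 0 } — -1/2
edge 3 of 14 (B): { -1,-1/2 | 0 } — -1/4
edge 4 of 14 (B): { -1,-1/2,-1/4 | 0 } — -1/8
edge 5 of 14 (B): { -1,-1/2,-1/4,-1/8 | 0 } — -1/16
edge 6 of 14 (B): { -1,-1/2,-1/4,-1/8,-1/16 | 0 } — -1/32
edge 7 of 14 (R): { -1,-1/2,-1/4,-1/8,-1/16 | -1/32,0 } — -3/64
edge 8 of 14 (B): { -1,-1/2,-1/4,-1/8,-1/16,-3/64 | -1/32,0 } — -5/128
edge 9 of 14 (R): { -1,-1/2,-1/4,-1/8,-1/16,-3/64 | -5/128,-1/32,0 } — -11/256
edge 10 of 14 (R): { -1,-1/2,-1/4,-1/8,-1/16,-3/64 | -11/256,-5/128,-1/32,0 } — -23/512
edge 11 of 14 (R): { -1,-1/2,-1/4,-1/8,-1/16,-3/64 | -23/512,-11/256,-5/128,-1/32,0 } — -47/1024
edge 12 of 14 (R): { -1,-1/2,-1/4,-1/8,-1/16,-3/64 | -47/1024,-23/512,-11/256,-5/128,-1/32,0 } — -95/2048
edge 13 of 14 (R): { -1,-1/2,-1/4,-1/8,-1/16,-3/64 | -95/2048,-47/1024,-23/512,-11/256,-5/128,-1/32,0 } — -191/4096
edge 14 of 14 (B): { -1,-1/2,-1/4,-1/8,-1/16,-3/64,-191/4096 | -95/2048,-47/1024,-23/512,-11/256,-5/128,-1/32,0 } — -381/8192

-381/8192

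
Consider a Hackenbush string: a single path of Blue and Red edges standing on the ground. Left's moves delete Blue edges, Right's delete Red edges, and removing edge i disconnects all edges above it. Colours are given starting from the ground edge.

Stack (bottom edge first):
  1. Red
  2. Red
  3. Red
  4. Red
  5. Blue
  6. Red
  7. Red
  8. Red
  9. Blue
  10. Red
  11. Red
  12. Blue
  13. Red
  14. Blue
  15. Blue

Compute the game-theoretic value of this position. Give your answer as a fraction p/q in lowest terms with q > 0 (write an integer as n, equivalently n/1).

-8041/2048

step 1: add Red to get R; options L={  } R={ 0 } so -1
step 2: add Red to get RR; options L={  } R={ -1, 0 } so -2
step 3: add Red to get RRR; options L={  } R={ -2, -1, 0 } so -3
step 4: add Red to get RRRR; options L={  } R={ -3, -2, -1, 0 } so -4
step 5: add Blue to get RRRRB; options L={ -4 } R={ -3, -2, -1, 0 } so -7/2
step 6: add Red to get RRRRBR; options L={ -4 } R={ -7/2, -3, -2, -1, 0 } so -15/4
step 7: add Red to get RRRRBRR; options L={ -4 } R={ -15/4, -7/2, -3, -2, -1, 0 } so -31/8
step 8: add Red to get RRRRBRRR; options L={ -4 } R={ -31/8, -15/4, -7/2, -3, -2, -1, 0 } so -63/16
step 9: add Blue to get RRRRBRRRB; options L={ -4, -63/16 } R={ -31/8, -15/4, -7/2, -3, -2, -1, 0 } so -125/32
step 10: add Red to get RRRRBRRRBR; options L={ -4, -63/16 } R={ -125/32, -31/8, -15/4, -7/2, -3, -2, -1, 0 } so -251/64
step 11: add Red to get RRRRBRRRBRR; options L={ -4, -63/16 } R={ -251/64, -125/32, -31/8, -15/4, -7/2, -3, -2, -1, 0 } so -503/128
step 12: add Blue to get RRRRBRRRBRRB; options L={ -4, -63/16, -503/128 } R={ -251/64, -125/32, -31/8, -15/4, -7/2, -3, -2, -1, 0 } so -1005/256
step 13: add Red to get RRRRBRRRBRRBR; options L={ -4, -63/16, -503/128 } R={ -1005/256, -251/64, -125/32, -31/8, -15/4, -7/2, -3, -2, -1, 0 } so -2011/512
step 14: add Blue to get RRRRBRRRBRRBRB; options L={ -4, -63/16, -503/128, -2011/512 } R={ -1005/256, -251/64, -125/32, -31/8, -15/4, -7/2, -3, -2, -1, 0 } so -4021/1024
step 15: add Blue to get RRRRBRRRBRRBRBB; options L={ -4, -63/16, -503/128, -2011/512, -4021/1024 } R={ -1005/256, -251/64, -125/32, -31/8, -15/4, -7/2, -3, -2, -1, 0 } so -8041/2048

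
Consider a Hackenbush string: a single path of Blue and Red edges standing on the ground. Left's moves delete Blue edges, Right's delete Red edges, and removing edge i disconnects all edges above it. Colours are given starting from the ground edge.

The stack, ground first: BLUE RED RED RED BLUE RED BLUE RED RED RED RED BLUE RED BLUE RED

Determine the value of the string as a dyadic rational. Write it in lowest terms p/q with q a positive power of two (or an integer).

Recurse on prefixes of the 15-edge string BLUE RED RED RED BLUE RED BLUE RED RED RED RED BLUE RED BLUE RED:
value_1 [B]  L=[0]  R=[—]  so 1
value_2 [BR]  L=[0]  R=[1]  so 1/2
value_3 [BRR]  L=[0]  R=[1/2; 1]  so 1/4
value_4 [BRRR]  L=[0]  R=[1/4; 1/2; 1]  so 1/8
value_5 [BRRRB]  L=[0; 1/8]  R=[1/4; 1/2; 1]  so 3/16
value_6 [BRRRBR]  L=[0; 1/8]  R=[3/16; 1/4; 1/2; 1]  so 5/32
value_7 [BRRRBRB]  L=[0; 1/8; 5/32]  R=[3/16; 1/4; 1/2; 1]  so 11/64
value_8 [BRRRBRBR]  L=[0; 1/8; 5/32]  R=[11/64; 3/16; 1/4; 1/2; 1]  so 21/128
value_9 [BRRRBRBRR]  L=[0; 1/8; 5/32]  R=[21/128; 11/64; 3/16; 1/4; 1/2; 1]  so 41/256
value_10 [BRRRBRBRRR]  L=[0; 1/8; 5/32]  R=[41/256; 21/128; 11/64; 3/16; 1/4; 1/2; 1]  so 81/512
value_11 [BRRRBRBRRRR]  L=[0; 1/8; 5/32]  R=[81/512; 41/256; 21/128; 11/64; 3/16; 1/4; 1/2; 1]  so 161/1024
value_12 [BRRRBRBRRRRB]  L=[0; 1/8; 5/32; 161/1024]  R=[81/512; 41/256; 21/128; 11/64; 3/16; 1/4; 1/2; 1]  so 323/2048
value_13 [BRRRBRBRRRRBR]  L=[0; 1/8; 5/32; 161/1024]  R=[323/2048; 81/512; 41/256; 21/128; 11/64; 3/16; 1/4; 1/2; 1]  so 645/4096
value_14 [BRRRBRBRRRRBRB]  L=[0; 1/8; 5/32; 161/1024; 645/4096]  R=[323/2048; 81/512; 41/256; 21/128; 11/64; 3/16; 1/4; 1/2; 1]  so 1291/8192
value_15 [BRRRBRBRRRRBRBR]  L=[0; 1/8; 5/32; 161/1024; 645/4096]  R=[1291/8192; 323/2048; 81/512; 41/256; 21/128; 11/64; 3/16; 1/4; 1/2; 1]  so 2581/16384

2581/16384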